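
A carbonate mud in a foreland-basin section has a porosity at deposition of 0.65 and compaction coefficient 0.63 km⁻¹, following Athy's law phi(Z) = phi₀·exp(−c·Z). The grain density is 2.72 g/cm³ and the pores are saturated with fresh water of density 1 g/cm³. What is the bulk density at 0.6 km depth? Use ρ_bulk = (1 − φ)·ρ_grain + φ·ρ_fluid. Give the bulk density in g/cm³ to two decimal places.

Porosity at depth: phi = 0.65·exp(−0.63×0.6) = 0.65×0.6852 = 0.4454
Bulk density: ρ_b = (1−phi)ρ_g + phi·ρ_f = 0.5546×2.72 + 0.4454×1
       = 1.509 + 0.445 = 1.954 g/cm³

1.95 g/cm³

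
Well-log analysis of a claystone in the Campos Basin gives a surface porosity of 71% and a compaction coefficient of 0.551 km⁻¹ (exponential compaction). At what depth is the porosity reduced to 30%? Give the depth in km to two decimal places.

1.56 km

Invert Athy's law: d = ln(n₀/n) / c
d = ln(0.71/0.3) / 0.551 = ln(2.367) / 0.551 = 0.8615 / 0.551 = 1.563 km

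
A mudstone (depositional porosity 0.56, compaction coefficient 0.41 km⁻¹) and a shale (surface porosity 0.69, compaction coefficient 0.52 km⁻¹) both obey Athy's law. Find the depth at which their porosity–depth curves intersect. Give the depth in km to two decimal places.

1.90 km

Set n₀ₐ e^(−βₐd) = n₀ᵦ e^(−βᵦd) ⇒ ln(n₀ₐ/n₀ᵦ) = (βₐ − βᵦ)·d
d = ln(0.56/0.69) / (0.41 − 0.52) = -0.2088 / -0.11 = 1.898 km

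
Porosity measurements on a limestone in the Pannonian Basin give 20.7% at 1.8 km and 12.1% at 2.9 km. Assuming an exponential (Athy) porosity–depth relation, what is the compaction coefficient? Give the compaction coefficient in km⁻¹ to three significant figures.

Athy: phi(d) = phi₀ e^(−βd) ⇒ phi₁/phi₂ = e^{β(d₂−d₁)} ⇒ β = ln(phi₁/phi₂)/(d₂−d₁)
β = ln(0.207/0.121) / (2.9 − 1.8) = ln(1.711) / 1.1 = 0.5369 / 1.1 = 0.4881 km⁻¹

0.488 km⁻¹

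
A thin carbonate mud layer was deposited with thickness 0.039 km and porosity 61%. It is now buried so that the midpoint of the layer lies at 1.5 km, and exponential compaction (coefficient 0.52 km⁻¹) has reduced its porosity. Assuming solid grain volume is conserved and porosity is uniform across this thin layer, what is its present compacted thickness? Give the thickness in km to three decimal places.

Porosity at 1.5 km: n = 0.61·exp(−0.52×1.5) = 0.2796
Solid-volume conservation: h(1−n) = h₀(1−n₀) ⇒ h = h₀·(1−n₀)/(1−n)
h = 0.039 × (1 − 0.61)/(1 − 0.2796) = 0.039 × 0.5414 = 0.0211 km

0.021 km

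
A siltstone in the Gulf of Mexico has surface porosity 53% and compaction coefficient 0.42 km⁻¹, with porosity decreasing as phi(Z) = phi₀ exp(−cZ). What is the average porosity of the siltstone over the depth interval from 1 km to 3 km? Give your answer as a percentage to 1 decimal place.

⟨phi⟩ = (1/(Z₂−Z₁)) ∫ phi₀ e^(−cZ) dZ = phi₀·(e^(−c·Z₁) − e^(−c·Z₂)) / (c·(Z₂−Z₁))
e^(−0.42×1) = 0.6570; e^(−0.42×3) = 0.2837
⟨phi⟩ = 0.53 × (0.6570 − 0.2837) / (0.42 × 2) = 0.53 × 0.4445 = 0.2356

23.6%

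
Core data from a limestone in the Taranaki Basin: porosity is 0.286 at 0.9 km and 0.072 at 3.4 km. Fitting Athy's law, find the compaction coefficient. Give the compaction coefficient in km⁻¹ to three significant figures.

Athy: phi(Z) = phi₀ e^(−cZ) ⇒ phi₁/phi₂ = e^{c(Z₂−Z₁)} ⇒ c = ln(phi₁/phi₂)/(Z₂−Z₁)
c = ln(0.286/0.072) / (3.4 − 0.9) = ln(3.972) / 2.5 = 1.3793 / 2.5 = 0.5517 km⁻¹

0.552 km⁻¹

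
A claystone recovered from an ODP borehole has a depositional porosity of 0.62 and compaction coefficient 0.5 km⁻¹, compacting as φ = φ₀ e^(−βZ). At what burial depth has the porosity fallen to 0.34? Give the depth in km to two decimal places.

1.20 km

Invert Athy's law: Z = ln(φ₀/φ) / β
Z = ln(0.62/0.34) / 0.5 = ln(1.824) / 0.5 = 0.6008 / 0.5 = 1.202 km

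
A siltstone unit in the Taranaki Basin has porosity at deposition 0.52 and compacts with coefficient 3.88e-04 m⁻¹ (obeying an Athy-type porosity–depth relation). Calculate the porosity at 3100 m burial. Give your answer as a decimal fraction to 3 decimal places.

Working in km (1 km = 1000 m; c in km⁻¹ = c in m⁻¹ × 1000):
phi = phi₀·exp(−c·Z) = 0.52 × exp(−0.388 × 3.1) = 0.52 × exp(−1.203)
  = 0.52 × 0.3004 = 0.1562

0.156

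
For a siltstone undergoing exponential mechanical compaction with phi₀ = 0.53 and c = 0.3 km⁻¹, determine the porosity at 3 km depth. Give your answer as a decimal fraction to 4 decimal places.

0.2155

phi = phi₀·exp(−c·d) = 0.53 × exp(−0.3 × 3) = 0.53 × exp(−0.9)
  = 0.53 × 0.4066 = 0.2155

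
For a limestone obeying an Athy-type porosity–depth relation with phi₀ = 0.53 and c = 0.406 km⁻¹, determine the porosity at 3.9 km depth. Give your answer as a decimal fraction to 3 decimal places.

phi = phi₀·exp(−c·z) = 0.53 × exp(−0.406 × 3.9) = 0.53 × exp(−1.583)
  = 0.53 × 0.2053 = 0.1088

0.109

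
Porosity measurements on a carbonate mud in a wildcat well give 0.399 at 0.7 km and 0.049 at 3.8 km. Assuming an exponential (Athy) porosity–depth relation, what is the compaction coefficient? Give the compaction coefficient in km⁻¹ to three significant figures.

0.676 km⁻¹

Athy: φ(z) = φ₀ e^(−kz) ⇒ φ₁/φ₂ = e^{k(z₂−z₁)} ⇒ k = ln(φ₁/φ₂)/(z₂−z₁)
k = ln(0.399/0.049) / (3.8 − 0.7) = ln(8.143) / 3.1 = 2.0971 / 3.1 = 0.6765 km⁻¹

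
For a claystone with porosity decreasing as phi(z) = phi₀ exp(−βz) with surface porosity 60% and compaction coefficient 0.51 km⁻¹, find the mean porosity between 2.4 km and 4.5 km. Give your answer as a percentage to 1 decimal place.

⟨phi⟩ = (1/(z₂−z₁)) ∫ phi₀ e^(−βz) dz = phi₀·(e^(−β·z₁) − e^(−β·z₂)) / (β·(z₂−z₁))
e^(−0.51×2.4) = 0.2941; e^(−0.51×4.5) = 0.1008
⟨phi⟩ = 0.6 × (0.2941 − 0.1008) / (0.51 × 2.1) = 0.6 × 0.1805 = 0.1083

10.8%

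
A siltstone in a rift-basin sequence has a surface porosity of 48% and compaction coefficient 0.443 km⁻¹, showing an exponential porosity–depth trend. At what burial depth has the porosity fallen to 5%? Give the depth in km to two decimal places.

5.11 km

Invert Athy's law: z = ln(n₀/n) / c
z = ln(0.48/0.05) / 0.443 = ln(9.6) / 0.443 = 2.2618 / 0.443 = 5.106 km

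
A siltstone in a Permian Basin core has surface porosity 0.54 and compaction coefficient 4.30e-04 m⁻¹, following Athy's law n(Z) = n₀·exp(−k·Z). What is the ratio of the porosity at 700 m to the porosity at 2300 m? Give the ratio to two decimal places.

Working in km (1 km = 1000 m; k in km⁻¹ = k in m⁻¹ × 1000):
n(Z₁)/n(Z₂) = e^(−k·Z₁)/e^(−k·Z₂) = e^{k(Z₂−Z₁)}
= exp(0.43 × 1.6) = exp(0.688) = 1.9897

1.99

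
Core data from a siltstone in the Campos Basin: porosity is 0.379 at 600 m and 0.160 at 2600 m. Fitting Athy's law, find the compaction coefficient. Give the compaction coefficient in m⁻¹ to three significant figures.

Working in km (1 km = 1000 m; c in km⁻¹ = c in m⁻¹ × 1000):
Athy: φ(d) = φ₀ e^(−cd) ⇒ φ₁/φ₂ = e^{c(d₂−d₁)} ⇒ c = ln(φ₁/φ₂)/(d₂−d₁)
c = ln(0.379/0.16) / (2.6 − 0.6) = ln(2.369) / 2 = 0.8624 / 2 = 0.4312 km⁻¹

0.000431 m⁻¹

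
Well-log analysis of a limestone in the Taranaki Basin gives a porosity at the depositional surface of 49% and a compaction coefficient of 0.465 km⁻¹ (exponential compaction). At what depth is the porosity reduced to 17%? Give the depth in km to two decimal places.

Invert Athy's law: z = ln(phi₀/phi) / β
z = ln(0.49/0.17) / 0.465 = ln(2.882) / 0.465 = 1.0586 / 0.465 = 2.277 km

2.28 km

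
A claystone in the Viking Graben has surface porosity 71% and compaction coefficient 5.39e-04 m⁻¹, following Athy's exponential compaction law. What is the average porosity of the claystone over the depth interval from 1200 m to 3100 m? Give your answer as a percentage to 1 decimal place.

Working in km (1 km = 1000 m; c in km⁻¹ = c in m⁻¹ × 1000):
⟨φ⟩ = (1/(Z₂−Z₁)) ∫ φ₀ e^(−cZ) dZ = φ₀·(e^(−c·Z₁) − e^(−c·Z₂)) / (c·(Z₂−Z₁))
e^(−0.539×1.2) = 0.5237; e^(−0.539×3.1) = 0.1881
⟨φ⟩ = 0.71 × (0.5237 − 0.1881) / (0.539 × 1.9) = 0.71 × 0.3277 = 0.2327

23.3%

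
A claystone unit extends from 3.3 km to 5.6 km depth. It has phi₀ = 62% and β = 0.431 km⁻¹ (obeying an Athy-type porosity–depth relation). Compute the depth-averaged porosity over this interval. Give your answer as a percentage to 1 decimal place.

9.5%

⟨phi⟩ = (1/(d₂−d₁)) ∫ phi₀ e^(−βd) dd = phi₀·(e^(−β·d₁) − e^(−β·d₂)) / (β·(d₂−d₁))
e^(−0.431×3.3) = 0.2412; e^(−0.431×5.6) = 0.0895
⟨phi⟩ = 0.62 × (0.2412 − 0.0895) / (0.431 × 2.3) = 0.62 × 0.1530 = 0.0949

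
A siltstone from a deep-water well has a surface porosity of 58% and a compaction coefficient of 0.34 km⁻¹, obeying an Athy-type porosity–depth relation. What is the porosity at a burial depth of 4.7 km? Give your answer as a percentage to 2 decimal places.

n = n₀·exp(−c·d) = 0.58 × exp(−0.34 × 4.7) = 0.58 × exp(−1.598)
  = 0.58 × 0.2023 = 0.1173

11.73%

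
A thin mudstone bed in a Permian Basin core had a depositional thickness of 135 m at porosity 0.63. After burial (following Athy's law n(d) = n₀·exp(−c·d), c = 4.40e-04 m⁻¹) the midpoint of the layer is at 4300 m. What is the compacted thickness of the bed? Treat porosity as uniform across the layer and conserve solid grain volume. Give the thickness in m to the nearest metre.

55 m

Working in km (1 km = 1000 m; c in km⁻¹ = c in m⁻¹ × 1000):
Porosity at 4.3 km: n = 0.63·exp(−0.44×4.3) = 0.0950
Solid-volume conservation: h(1−n) = h₀(1−n₀) ⇒ h = h₀·(1−n₀)/(1−n)
h = 0.135 × (1 − 0.63)/(1 − 0.0950) = 0.135 × 0.4088 = 0.0552 km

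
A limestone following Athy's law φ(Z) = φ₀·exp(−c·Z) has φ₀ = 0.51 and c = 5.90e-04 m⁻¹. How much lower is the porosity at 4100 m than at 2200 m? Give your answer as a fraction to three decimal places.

Working in km (1 km = 1000 m; c in km⁻¹ = c in m⁻¹ × 1000):
φ(2.2) = 0.51·e^(−0.59×2.2) = 0.1393
φ(4.1) = 0.51·e^(−0.59×4.1) = 0.0454
Δφ = 0.1393 − 0.0454 = 0.0939

0.094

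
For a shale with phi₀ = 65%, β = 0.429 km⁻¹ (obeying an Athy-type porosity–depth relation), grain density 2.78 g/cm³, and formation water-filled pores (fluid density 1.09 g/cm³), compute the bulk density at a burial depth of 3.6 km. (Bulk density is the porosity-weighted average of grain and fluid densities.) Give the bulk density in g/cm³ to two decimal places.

2.55 g/cm³

Porosity at depth: phi = 0.65·exp(−0.429×3.6) = 0.65×0.2134 = 0.1387
Bulk density: ρ_b = (1−phi)ρ_g + phi·ρ_f = 0.8613×2.78 + 0.1387×1.09
       = 2.394 + 0.151 = 2.546 g/cm³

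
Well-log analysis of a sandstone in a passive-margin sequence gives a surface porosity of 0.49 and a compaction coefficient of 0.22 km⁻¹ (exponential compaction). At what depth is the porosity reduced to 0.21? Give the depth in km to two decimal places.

3.85 km

Invert Athy's law: d = ln(phi₀/phi) / k
d = ln(0.49/0.21) / 0.22 = ln(2.333) / 0.22 = 0.8473 / 0.22 = 3.851 km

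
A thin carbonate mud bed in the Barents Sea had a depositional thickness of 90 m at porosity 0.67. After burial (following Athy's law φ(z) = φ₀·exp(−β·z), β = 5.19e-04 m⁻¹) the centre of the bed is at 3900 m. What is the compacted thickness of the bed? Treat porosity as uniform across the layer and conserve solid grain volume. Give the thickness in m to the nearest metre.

Working in km (1 km = 1000 m; β in km⁻¹ = β in m⁻¹ × 1000):
Porosity at 3.9 km: φ = 0.67·exp(−0.519×3.9) = 0.0885
Solid-volume conservation: h(1−φ) = h₀(1−φ₀) ⇒ h = h₀·(1−φ₀)/(1−φ)
h = 0.09 × (1 − 0.67)/(1 − 0.0885) = 0.09 × 0.3620 = 0.0326 km

33 m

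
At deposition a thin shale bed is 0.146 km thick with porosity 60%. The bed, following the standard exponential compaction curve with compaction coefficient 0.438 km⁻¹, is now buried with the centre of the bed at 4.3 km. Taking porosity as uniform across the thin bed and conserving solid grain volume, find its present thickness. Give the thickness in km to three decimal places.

Porosity at 4.3 km: φ = 0.6·exp(−0.438×4.3) = 0.0912
Solid-volume conservation: h(1−φ) = h₀(1−φ₀) ⇒ h = h₀·(1−φ₀)/(1−φ)
h = 0.146 × (1 − 0.6)/(1 − 0.0912) = 0.146 × 0.4402 = 0.0643 km

0.064 km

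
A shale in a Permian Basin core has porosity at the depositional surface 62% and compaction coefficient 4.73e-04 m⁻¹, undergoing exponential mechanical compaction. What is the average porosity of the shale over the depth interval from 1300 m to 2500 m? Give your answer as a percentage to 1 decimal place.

25.6%

Working in km (1 km = 1000 m; c in km⁻¹ = c in m⁻¹ × 1000):
⟨n⟩ = (1/(z₂−z₁)) ∫ n₀ e^(−cz) dz = n₀·(e^(−c·z₁) − e^(−c·z₂)) / (c·(z₂−z₁))
e^(−0.473×1.3) = 0.5407; e^(−0.473×2.5) = 0.3065
⟨n⟩ = 0.62 × (0.5407 − 0.3065) / (0.473 × 1.2) = 0.62 × 0.4126 = 0.2558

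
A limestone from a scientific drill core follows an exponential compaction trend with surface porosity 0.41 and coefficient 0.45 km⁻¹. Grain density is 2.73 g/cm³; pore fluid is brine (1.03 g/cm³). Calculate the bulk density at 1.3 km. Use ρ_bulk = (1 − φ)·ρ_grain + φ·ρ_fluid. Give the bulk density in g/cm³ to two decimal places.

Porosity at depth: n = 0.41·exp(−0.45×1.3) = 0.41×0.5571 = 0.2284
Bulk density: ρ_b = (1−n)ρ_g + n·ρ_f = 0.7716×2.73 + 0.2284×1.03
       = 2.106 + 0.235 = 2.342 g/cm³

2.34 g/cm³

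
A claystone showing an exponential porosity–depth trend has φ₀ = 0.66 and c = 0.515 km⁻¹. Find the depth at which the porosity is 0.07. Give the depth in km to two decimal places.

4.36 km

Invert Athy's law: d = ln(φ₀/φ) / c
d = ln(0.66/0.07) / 0.515 = ln(9.429) / 0.515 = 2.2437 / 0.515 = 4.357 km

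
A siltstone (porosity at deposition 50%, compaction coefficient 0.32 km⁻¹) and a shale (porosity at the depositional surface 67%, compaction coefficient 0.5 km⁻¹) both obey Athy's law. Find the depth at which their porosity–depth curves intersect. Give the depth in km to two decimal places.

1.63 km

Set phi₀ₐ e^(−kₐz) = phi₀ᵦ e^(−kᵦz) ⇒ ln(phi₀ₐ/phi₀ᵦ) = (kₐ − kᵦ)·z
z = ln(0.5/0.67) / (0.32 − 0.5) = -0.2927 / -0.18 = 1.626 km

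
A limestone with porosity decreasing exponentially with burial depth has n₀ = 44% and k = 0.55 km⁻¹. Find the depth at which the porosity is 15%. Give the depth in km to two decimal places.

Invert Athy's law: d = ln(n₀/n) / k
d = ln(0.44/0.15) / 0.55 = ln(2.933) / 0.55 = 1.0761 / 0.55 = 1.957 km

1.96 km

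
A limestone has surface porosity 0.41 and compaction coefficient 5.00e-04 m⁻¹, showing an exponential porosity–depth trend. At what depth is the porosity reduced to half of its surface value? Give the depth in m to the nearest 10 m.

Working in km (1 km = 1000 m; k in km⁻¹ = k in m⁻¹ × 1000):
n/n₀ = 1/2 ⇒ exp(−k·z) = 1/2 ⇒ z = ln(2) / k
z = 0.6931 / 0.5 = 1.386 km

1390 m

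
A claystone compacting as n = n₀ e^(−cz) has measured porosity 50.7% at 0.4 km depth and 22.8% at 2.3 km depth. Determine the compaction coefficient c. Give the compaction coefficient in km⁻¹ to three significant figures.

Athy: n(z) = n₀ e^(−cz) ⇒ n₁/n₂ = e^{c(z₂−z₁)} ⇒ c = ln(n₁/n₂)/(z₂−z₁)
c = ln(0.507/0.228) / (2.3 − 0.4) = ln(2.224) / 1.9 = 0.7992 / 1.9 = 0.4206 km⁻¹

0.421 km⁻¹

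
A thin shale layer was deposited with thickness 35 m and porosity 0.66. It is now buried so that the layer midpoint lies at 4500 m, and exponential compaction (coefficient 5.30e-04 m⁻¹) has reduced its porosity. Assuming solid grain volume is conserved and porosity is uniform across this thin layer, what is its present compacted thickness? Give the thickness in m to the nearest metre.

13 m

Working in km (1 km = 1000 m; β in km⁻¹ = β in m⁻¹ × 1000):
Porosity at 4.5 km: n = 0.66·exp(−0.53×4.5) = 0.0608
Solid-volume conservation: h(1−n) = h₀(1−n₀) ⇒ h = h₀·(1−n₀)/(1−n)
h = 0.035 × (1 − 0.66)/(1 − 0.0608) = 0.035 × 0.3620 = 0.0127 km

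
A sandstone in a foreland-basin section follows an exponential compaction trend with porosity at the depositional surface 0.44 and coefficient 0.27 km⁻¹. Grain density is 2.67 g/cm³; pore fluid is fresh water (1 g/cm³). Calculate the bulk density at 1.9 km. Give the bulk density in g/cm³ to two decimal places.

Porosity at depth: phi = 0.44·exp(−0.27×1.9) = 0.44×0.5987 = 0.2634
Bulk density: ρ_b = (1−phi)ρ_g + phi·ρ_f = 0.7366×2.67 + 0.2634×1
       = 1.967 + 0.263 = 2.230 g/cm³

2.23 g/cm³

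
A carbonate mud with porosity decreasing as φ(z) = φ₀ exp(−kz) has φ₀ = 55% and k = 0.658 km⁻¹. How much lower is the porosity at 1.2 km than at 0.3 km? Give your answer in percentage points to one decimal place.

φ(0.3) = 0.55·e^(−0.658×0.3) = 0.4515
φ(1.2) = 0.55·e^(−0.658×1.2) = 0.2497
Δφ = 0.4515 − 0.2497 = 0.2018

20.2 percentage points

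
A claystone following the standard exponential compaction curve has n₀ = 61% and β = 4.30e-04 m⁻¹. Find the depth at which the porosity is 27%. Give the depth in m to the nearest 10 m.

Working in km (1 km = 1000 m; β in km⁻¹ = β in m⁻¹ × 1000):
Invert Athy's law: d = ln(n₀/n) / β
d = ln(0.61/0.27) / 0.43 = ln(2.259) / 0.43 = 0.8150 / 0.43 = 1.895 km

1900 m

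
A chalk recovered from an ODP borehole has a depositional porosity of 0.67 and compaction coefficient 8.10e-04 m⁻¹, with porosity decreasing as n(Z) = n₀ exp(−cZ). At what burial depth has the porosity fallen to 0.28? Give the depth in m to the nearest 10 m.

Working in km (1 km = 1000 m; c in km⁻¹ = c in m⁻¹ × 1000):
Invert Athy's law: Z = ln(n₀/n) / c
Z = ln(0.67/0.28) / 0.81 = ln(2.393) / 0.81 = 0.8725 / 0.81 = 1.077 km

1080 m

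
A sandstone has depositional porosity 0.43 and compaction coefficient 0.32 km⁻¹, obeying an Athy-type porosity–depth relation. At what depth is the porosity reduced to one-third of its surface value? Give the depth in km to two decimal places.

φ/φ₀ = 1/3 ⇒ exp(−β·z) = 1/3 ⇒ z = ln(3) / β
z = 1.0986 / 0.32 = 3.433 km

3.43 km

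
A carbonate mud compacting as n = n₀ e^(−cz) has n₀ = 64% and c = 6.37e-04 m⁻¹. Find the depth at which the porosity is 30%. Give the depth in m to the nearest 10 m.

1190 m

Working in km (1 km = 1000 m; c in km⁻¹ = c in m⁻¹ × 1000):
Invert Athy's law: z = ln(n₀/n) / c
z = ln(0.64/0.3) / 0.637 = ln(2.133) / 0.637 = 0.7577 / 0.637 = 1.189 km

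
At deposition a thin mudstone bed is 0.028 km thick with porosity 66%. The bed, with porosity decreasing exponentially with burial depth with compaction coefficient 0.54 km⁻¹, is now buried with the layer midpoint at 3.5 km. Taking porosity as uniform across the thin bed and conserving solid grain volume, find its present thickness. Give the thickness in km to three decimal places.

0.011 km

Porosity at 3.5 km: phi = 0.66·exp(−0.54×3.5) = 0.0997
Solid-volume conservation: h(1−phi) = h₀(1−phi₀) ⇒ h = h₀·(1−phi₀)/(1−phi)
h = 0.028 × (1 − 0.66)/(1 − 0.0997) = 0.028 × 0.3777 = 0.0106 km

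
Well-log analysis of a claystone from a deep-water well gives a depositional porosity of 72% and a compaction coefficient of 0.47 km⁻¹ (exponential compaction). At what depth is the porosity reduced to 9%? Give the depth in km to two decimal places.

4.42 km

Invert Athy's law: z = ln(φ₀/φ) / β
z = ln(0.72/0.09) / 0.47 = ln(8) / 0.47 = 2.0794 / 0.47 = 4.424 km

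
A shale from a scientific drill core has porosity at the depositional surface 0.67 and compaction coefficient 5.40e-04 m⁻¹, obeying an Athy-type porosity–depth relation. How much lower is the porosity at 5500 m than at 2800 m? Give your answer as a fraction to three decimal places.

Working in km (1 km = 1000 m; k in km⁻¹ = k in m⁻¹ × 1000):
n(2.8) = 0.67·e^(−0.54×2.8) = 0.1477
n(5.5) = 0.67·e^(−0.54×5.5) = 0.0344
Δn = 0.1477 − 0.0344 = 0.1133

0.113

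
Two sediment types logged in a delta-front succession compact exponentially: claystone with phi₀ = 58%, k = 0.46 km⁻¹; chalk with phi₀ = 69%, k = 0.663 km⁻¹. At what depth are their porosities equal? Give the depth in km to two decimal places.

0.86 km

Set phi₀ₐ e^(−kₐz) = phi₀ᵦ e^(−kᵦz) ⇒ ln(phi₀ₐ/phi₀ᵦ) = (kₐ − kᵦ)·z
z = ln(0.58/0.69) / (0.46 − 0.663) = -0.1737 / -0.203 = 0.855 km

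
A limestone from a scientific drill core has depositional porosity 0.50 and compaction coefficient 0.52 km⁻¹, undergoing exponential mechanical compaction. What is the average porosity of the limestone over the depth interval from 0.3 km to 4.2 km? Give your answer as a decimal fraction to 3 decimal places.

0.183

⟨φ⟩ = (1/(d₂−d₁)) ∫ φ₀ e^(−cd) dd = φ₀·(e^(−c·d₁) − e^(−c·d₂)) / (c·(d₂−d₁))
e^(−0.52×0.3) = 0.8556; e^(−0.52×4.2) = 0.1126
⟨φ⟩ = 0.5 × (0.8556 − 0.1126) / (0.52 × 3.9) = 0.5 × 0.3664 = 0.1832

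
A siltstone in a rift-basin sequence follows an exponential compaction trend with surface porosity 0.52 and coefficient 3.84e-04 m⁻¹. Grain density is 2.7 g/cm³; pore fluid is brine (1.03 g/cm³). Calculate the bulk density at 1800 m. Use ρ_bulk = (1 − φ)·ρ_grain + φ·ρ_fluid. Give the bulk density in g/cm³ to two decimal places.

2.26 g/cm³

Working in km (1 km = 1000 m; c in km⁻¹ = c in m⁻¹ × 1000):
Porosity at depth: phi = 0.52·exp(−0.384×1.8) = 0.52×0.5010 = 0.2605
Bulk density: ρ_b = (1−phi)ρ_g + phi·ρ_f = 0.7395×2.7 + 0.2605×1.03
       = 1.997 + 0.268 = 2.265 g/cm³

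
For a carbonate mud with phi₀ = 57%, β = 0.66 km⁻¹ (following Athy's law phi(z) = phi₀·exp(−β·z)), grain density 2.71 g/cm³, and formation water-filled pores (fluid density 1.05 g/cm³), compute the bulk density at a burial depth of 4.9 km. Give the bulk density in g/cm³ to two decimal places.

2.67 g/cm³

Porosity at depth: phi = 0.57·exp(−0.66×4.9) = 0.57×0.0394 = 0.0225
Bulk density: ρ_b = (1−phi)ρ_g + phi·ρ_f = 0.9775×2.71 + 0.0225×1.05
       = 2.649 + 0.024 = 2.673 g/cm³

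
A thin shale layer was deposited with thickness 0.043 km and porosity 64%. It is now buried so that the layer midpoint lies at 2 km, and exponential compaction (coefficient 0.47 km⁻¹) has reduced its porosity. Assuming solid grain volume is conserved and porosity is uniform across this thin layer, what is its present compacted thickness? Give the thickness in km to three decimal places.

Porosity at 2 km: phi = 0.64·exp(−0.47×2) = 0.2500
Solid-volume conservation: h(1−phi) = h₀(1−phi₀) ⇒ h = h₀·(1−phi₀)/(1−phi)
h = 0.043 × (1 − 0.64)/(1 − 0.2500) = 0.043 × 0.4800 = 0.0206 km

0.021 km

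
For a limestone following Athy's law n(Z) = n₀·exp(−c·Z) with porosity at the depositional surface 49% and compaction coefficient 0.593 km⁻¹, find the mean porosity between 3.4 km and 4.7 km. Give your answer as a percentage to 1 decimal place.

4.5%

⟨n⟩ = (1/(Z₂−Z₁)) ∫ n₀ e^(−cZ) dZ = n₀·(e^(−c·Z₁) − e^(−c·Z₂)) / (c·(Z₂−Z₁))
e^(−0.593×3.4) = 0.1332; e^(−0.593×4.7) = 0.0616
⟨n⟩ = 0.49 × (0.1332 − 0.0616) / (0.593 × 1.3) = 0.49 × 0.0928 = 0.0455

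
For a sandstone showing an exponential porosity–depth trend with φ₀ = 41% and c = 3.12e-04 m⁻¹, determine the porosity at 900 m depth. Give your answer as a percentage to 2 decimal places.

30.96%

Working in km (1 km = 1000 m; c in km⁻¹ = c in m⁻¹ × 1000):
φ = φ₀·exp(−c·Z) = 0.41 × exp(−0.312 × 0.9) = 0.41 × exp(−0.2808)
  = 0.41 × 0.7552 = 0.3096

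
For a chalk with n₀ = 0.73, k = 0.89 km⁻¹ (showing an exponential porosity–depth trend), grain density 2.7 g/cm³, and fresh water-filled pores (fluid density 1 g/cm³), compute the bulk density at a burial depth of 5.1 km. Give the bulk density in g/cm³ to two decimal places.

Porosity at depth: n = 0.73·exp(−0.89×5.1) = 0.73×0.0107 = 0.0078
Bulk density: ρ_b = (1−n)ρ_g + n·ρ_f = 0.9922×2.7 + 0.0078×1
       = 2.679 + 0.008 = 2.687 g/cm³

2.69 g/cm³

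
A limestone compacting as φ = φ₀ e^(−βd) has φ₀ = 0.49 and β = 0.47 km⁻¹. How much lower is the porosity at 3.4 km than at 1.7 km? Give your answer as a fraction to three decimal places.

0.121

φ(1.7) = 0.49·e^(−0.47×1.7) = 0.2204
φ(3.4) = 0.49·e^(−0.47×3.4) = 0.0991
Δφ = 0.2204 − 0.0991 = 0.1213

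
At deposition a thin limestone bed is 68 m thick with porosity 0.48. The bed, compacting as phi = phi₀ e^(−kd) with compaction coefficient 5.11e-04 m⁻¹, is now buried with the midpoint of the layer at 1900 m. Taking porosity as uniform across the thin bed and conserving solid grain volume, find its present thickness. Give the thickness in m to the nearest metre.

Working in km (1 km = 1000 m; k in km⁻¹ = k in m⁻¹ × 1000):
Porosity at 1.9 km: phi = 0.48·exp(−0.511×1.9) = 0.1818
Solid-volume conservation: h(1−phi) = h₀(1−phi₀) ⇒ h = h₀·(1−phi₀)/(1−phi)
h = 0.068 × (1 − 0.48)/(1 − 0.1818) = 0.068 × 0.6355 = 0.0432 km

43 m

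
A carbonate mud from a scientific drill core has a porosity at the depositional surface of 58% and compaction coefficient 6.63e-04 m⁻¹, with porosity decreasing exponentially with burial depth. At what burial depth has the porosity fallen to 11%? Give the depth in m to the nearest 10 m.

Working in km (1 km = 1000 m; k in km⁻¹ = k in m⁻¹ × 1000):
Invert Athy's law: d = ln(n₀/n) / k
d = ln(0.58/0.11) / 0.663 = ln(5.273) / 0.663 = 1.6625 / 0.663 = 2.508 km

2510 m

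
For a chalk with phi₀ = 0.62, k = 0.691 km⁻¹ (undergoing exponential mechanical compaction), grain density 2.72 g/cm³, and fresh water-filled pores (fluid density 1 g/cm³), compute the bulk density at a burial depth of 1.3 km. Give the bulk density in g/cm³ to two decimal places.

Porosity at depth: phi = 0.62·exp(−0.691×1.3) = 0.62×0.4073 = 0.2525
Bulk density: ρ_b = (1−phi)ρ_g + phi·ρ_f = 0.7475×2.72 + 0.2525×1
       = 2.033 + 0.253 = 2.286 g/cm³

2.29 g/cm³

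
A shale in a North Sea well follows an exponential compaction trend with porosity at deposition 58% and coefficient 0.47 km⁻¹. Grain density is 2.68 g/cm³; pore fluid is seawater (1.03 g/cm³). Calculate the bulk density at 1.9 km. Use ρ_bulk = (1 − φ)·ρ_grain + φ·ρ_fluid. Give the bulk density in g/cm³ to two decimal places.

Porosity at depth: phi = 0.58·exp(−0.47×1.9) = 0.58×0.4094 = 0.2375
Bulk density: ρ_b = (1−phi)ρ_g + phi·ρ_f = 0.7625×2.68 + 0.2375×1.03
       = 2.044 + 0.245 = 2.288 g/cm³

2.29 g/cm³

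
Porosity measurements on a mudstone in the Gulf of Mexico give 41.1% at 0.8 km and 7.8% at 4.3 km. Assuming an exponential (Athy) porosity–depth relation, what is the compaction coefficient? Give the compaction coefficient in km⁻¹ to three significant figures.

Athy: phi(Z) = phi₀ e^(−kZ) ⇒ phi₁/phi₂ = e^{k(Z₂−Z₁)} ⇒ k = ln(phi₁/phi₂)/(Z₂−Z₁)
k = ln(0.411/0.078) / (4.3 − 0.8) = ln(5.269) / 3.5 = 1.6619 / 3.5 = 0.4748 km⁻¹

0.475 km⁻¹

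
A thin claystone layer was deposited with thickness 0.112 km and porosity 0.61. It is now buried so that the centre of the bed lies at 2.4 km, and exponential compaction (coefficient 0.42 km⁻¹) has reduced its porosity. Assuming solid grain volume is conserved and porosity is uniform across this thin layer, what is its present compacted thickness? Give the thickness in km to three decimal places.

0.056 km

Porosity at 2.4 km: phi = 0.61·exp(−0.42×2.4) = 0.2226
Solid-volume conservation: h(1−phi) = h₀(1−phi₀) ⇒ h = h₀·(1−phi₀)/(1−phi)
h = 0.112 × (1 − 0.61)/(1 − 0.2226) = 0.112 × 0.5017 = 0.0562 km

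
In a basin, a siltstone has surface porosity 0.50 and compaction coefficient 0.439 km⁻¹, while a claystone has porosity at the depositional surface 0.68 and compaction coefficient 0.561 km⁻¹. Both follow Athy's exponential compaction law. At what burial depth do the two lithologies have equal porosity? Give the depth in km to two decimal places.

Set φ₀ₐ e^(−βₐd) = φ₀ᵦ e^(−βᵦd) ⇒ ln(φ₀ₐ/φ₀ᵦ) = (βₐ − βᵦ)·d
d = ln(0.5/0.68) / (0.439 − 0.561) = -0.3075 / -0.122 = 2.520 km

2.52 km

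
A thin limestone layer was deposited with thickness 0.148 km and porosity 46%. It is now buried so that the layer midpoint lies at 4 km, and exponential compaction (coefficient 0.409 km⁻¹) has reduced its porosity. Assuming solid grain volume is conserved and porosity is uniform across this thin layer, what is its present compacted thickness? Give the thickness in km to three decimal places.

0.088 km

Porosity at 4 km: n = 0.46·exp(−0.409×4) = 0.0896
Solid-volume conservation: h(1−n) = h₀(1−n₀) ⇒ h = h₀·(1−n₀)/(1−n)
h = 0.148 × (1 − 0.46)/(1 − 0.0896) = 0.148 × 0.5931 = 0.0878 km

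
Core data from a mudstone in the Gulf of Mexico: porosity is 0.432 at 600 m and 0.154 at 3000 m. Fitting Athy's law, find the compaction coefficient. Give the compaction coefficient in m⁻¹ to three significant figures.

0.000430 m⁻¹

Working in km (1 km = 1000 m; β in km⁻¹ = β in m⁻¹ × 1000):
Athy: n(z) = n₀ e^(−βz) ⇒ n₁/n₂ = e^{β(z₂−z₁)} ⇒ β = ln(n₁/n₂)/(z₂−z₁)
β = ln(0.432/0.154) / (3 − 0.6) = ln(2.805) / 2.4 = 1.0315 / 2.4 = 0.4298 km⁻¹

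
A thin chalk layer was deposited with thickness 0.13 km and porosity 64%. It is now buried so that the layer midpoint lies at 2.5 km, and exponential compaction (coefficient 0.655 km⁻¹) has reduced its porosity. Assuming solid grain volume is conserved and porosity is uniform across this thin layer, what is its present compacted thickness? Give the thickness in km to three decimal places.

Porosity at 2.5 km: n = 0.64·exp(−0.655×2.5) = 0.1245
Solid-volume conservation: h(1−n) = h₀(1−n₀) ⇒ h = h₀·(1−n₀)/(1−n)
h = 0.13 × (1 − 0.64)/(1 − 0.1245) = 0.13 × 0.4112 = 0.0535 km

0.053 km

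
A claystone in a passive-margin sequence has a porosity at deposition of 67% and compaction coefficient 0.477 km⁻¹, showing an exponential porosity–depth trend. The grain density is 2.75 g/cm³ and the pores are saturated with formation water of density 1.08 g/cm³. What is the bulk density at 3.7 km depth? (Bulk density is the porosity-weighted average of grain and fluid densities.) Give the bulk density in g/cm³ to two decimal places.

2.56 g/cm³

Porosity at depth: n = 0.67·exp(−0.477×3.7) = 0.67×0.1712 = 0.1147
Bulk density: ρ_b = (1−n)ρ_g + n·ρ_f = 0.8853×2.75 + 0.1147×1.08
       = 2.435 + 0.124 = 2.558 g/cm³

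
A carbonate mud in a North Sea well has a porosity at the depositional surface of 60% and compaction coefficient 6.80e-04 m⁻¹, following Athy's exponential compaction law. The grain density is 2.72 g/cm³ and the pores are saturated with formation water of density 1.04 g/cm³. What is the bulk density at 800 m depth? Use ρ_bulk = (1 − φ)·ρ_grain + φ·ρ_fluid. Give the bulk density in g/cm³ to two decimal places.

Working in km (1 km = 1000 m; c in km⁻¹ = c in m⁻¹ × 1000):
Porosity at depth: φ = 0.6·exp(−0.68×0.8) = 0.6×0.5804 = 0.3483
Bulk density: ρ_b = (1−φ)ρ_g + φ·ρ_f = 0.6517×2.72 + 0.3483×1.04
       = 1.773 + 0.362 = 2.135 g/cm³

2.13 g/cm³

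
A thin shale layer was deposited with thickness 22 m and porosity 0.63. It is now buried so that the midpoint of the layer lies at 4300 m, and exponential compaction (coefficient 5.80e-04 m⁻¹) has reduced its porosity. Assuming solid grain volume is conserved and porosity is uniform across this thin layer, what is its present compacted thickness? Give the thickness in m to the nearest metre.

Working in km (1 km = 1000 m; c in km⁻¹ = c in m⁻¹ × 1000):
Porosity at 4.3 km: phi = 0.63·exp(−0.58×4.3) = 0.0520
Solid-volume conservation: h(1−phi) = h₀(1−phi₀) ⇒ h = h₀·(1−phi₀)/(1−phi)
h = 0.022 × (1 − 0.63)/(1 − 0.0520) = 0.022 × 0.3903 = 0.0086 km

9 m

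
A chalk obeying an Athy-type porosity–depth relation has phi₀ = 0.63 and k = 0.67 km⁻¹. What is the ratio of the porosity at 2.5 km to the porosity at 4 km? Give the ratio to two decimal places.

phi(Z₁)/phi(Z₂) = e^(−k·Z₁)/e^(−k·Z₂) = e^{k(Z₂−Z₁)}
= exp(0.67 × 1.5) = exp(1.005) = 2.7319

2.73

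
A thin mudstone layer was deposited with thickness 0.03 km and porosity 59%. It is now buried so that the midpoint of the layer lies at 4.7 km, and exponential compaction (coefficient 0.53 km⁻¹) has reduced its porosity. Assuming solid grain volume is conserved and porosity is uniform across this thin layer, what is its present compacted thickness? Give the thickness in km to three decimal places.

Porosity at 4.7 km: phi = 0.59·exp(−0.53×4.7) = 0.0489
Solid-volume conservation: h(1−phi) = h₀(1−phi₀) ⇒ h = h₀·(1−phi₀)/(1−phi)
h = 0.03 × (1 − 0.59)/(1 − 0.0489) = 0.03 × 0.4311 = 0.0129 km

0.013 km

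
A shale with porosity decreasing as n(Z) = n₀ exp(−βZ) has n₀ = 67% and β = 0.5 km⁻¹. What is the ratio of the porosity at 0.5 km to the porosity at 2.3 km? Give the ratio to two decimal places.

n(Z₁)/n(Z₂) = e^(−β·Z₁)/e^(−β·Z₂) = e^{β(Z₂−Z₁)}
= exp(0.5 × 1.8) = exp(0.9) = 2.4596

2.46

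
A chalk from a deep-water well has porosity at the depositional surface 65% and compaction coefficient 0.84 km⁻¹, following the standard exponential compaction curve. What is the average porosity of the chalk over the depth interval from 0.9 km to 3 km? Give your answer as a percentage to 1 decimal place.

⟨φ⟩ = (1/(d₂−d₁)) ∫ φ₀ e^(−kd) dd = φ₀·(e^(−k·d₁) − e^(−k·d₂)) / (k·(d₂−d₁))
e^(−0.84×0.9) = 0.4695; e^(−0.84×3) = 0.0805
⟨φ⟩ = 0.65 × (0.4695 − 0.0805) / (0.84 × 2.1) = 0.65 × 0.2206 = 0.1434

14.3%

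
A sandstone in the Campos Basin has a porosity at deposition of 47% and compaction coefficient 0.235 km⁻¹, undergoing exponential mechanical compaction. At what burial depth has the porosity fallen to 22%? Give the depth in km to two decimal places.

3.23 km

Invert Athy's law: z = ln(phi₀/phi) / c
z = ln(0.47/0.22) / 0.235 = ln(2.136) / 0.235 = 0.7591 / 0.235 = 3.230 km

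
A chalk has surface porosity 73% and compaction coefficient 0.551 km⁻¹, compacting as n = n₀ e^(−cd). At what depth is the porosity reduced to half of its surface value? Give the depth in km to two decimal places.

1.26 km

n/n₀ = 1/2 ⇒ exp(−c·d) = 1/2 ⇒ d = ln(2) / c
d = 0.6931 / 0.551 = 1.258 km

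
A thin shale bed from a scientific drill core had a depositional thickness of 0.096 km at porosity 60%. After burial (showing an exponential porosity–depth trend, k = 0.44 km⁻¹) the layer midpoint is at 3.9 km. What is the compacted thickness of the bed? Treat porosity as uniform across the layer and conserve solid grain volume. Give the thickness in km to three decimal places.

Porosity at 3.9 km: n = 0.6·exp(−0.44×3.9) = 0.1079
Solid-volume conservation: h(1−n) = h₀(1−n₀) ⇒ h = h₀·(1−n₀)/(1−n)
h = 0.096 × (1 − 0.6)/(1 − 0.1079) = 0.096 × 0.4484 = 0.0430 km

0.043 km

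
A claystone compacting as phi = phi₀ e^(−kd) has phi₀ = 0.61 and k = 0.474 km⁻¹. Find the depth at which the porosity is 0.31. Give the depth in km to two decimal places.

Invert Athy's law: d = ln(phi₀/phi) / k
d = ln(0.61/0.31) / 0.474 = ln(1.968) / 0.474 = 0.6769 / 0.474 = 1.428 km

1.43 km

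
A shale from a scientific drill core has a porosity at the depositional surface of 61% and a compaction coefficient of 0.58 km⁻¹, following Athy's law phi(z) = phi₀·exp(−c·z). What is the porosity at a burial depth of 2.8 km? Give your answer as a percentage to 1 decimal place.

12.0%

phi = phi₀·exp(−c·z) = 0.61 × exp(−0.58 × 2.8) = 0.61 × exp(−1.624)
  = 0.61 × 0.1971 = 0.1202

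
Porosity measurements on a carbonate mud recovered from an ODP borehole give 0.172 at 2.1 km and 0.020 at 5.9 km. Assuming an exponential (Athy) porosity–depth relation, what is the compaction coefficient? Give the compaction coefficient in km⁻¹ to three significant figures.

0.566 km⁻¹

Athy: phi(Z) = phi₀ e^(−kZ) ⇒ phi₁/phi₂ = e^{k(Z₂−Z₁)} ⇒ k = ln(phi₁/phi₂)/(Z₂−Z₁)
k = ln(0.172/0.02) / (5.9 − 2.1) = ln(8.6) / 3.8 = 2.1518 / 3.8 = 0.5663 km⁻¹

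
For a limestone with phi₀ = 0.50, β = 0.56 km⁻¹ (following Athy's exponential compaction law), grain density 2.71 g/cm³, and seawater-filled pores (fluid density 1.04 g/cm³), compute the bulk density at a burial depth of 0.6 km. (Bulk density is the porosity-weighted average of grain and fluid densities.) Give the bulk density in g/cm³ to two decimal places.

2.11 g/cm³

Porosity at depth: phi = 0.5·exp(−0.56×0.6) = 0.5×0.7146 = 0.3573
Bulk density: ρ_b = (1−phi)ρ_g + phi·ρ_f = 0.6427×2.71 + 0.3573×1.04
       = 1.742 + 0.372 = 2.113 g/cm³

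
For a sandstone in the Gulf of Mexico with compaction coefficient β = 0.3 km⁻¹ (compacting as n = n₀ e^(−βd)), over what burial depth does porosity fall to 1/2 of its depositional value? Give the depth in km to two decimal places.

n/n₀ = 1/2 ⇒ exp(−β·d) = 1/2 ⇒ d = ln(2) / β
d = 0.6931 / 0.3 = 2.310 km

2.31 km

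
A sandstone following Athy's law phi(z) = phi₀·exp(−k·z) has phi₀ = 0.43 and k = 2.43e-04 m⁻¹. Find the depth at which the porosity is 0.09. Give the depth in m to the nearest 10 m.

6440 m

Working in km (1 km = 1000 m; k in km⁻¹ = k in m⁻¹ × 1000):
Invert Athy's law: z = ln(phi₀/phi) / k
z = ln(0.43/0.09) / 0.243 = ln(4.778) / 0.243 = 1.5640 / 0.243 = 6.436 km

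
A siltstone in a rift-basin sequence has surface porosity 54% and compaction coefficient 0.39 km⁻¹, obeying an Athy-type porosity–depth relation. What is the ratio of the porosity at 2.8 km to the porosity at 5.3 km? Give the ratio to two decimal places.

phi(Z₁)/phi(Z₂) = e^(−β·Z₁)/e^(−β·Z₂) = e^{β(Z₂−Z₁)}
= exp(0.39 × 2.5) = exp(0.975) = 2.6512

2.65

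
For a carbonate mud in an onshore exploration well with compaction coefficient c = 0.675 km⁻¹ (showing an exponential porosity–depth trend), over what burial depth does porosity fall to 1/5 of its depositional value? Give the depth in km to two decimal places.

2.38 km

phi/phi₀ = 1/5 ⇒ exp(−c·Z) = 1/5 ⇒ Z = ln(5) / c
Z = 1.6094 / 0.675 = 2.384 km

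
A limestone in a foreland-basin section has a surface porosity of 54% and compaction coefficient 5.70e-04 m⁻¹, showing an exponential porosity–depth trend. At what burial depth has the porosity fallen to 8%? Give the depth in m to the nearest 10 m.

Working in km (1 km = 1000 m; k in km⁻¹ = k in m⁻¹ × 1000):
Invert Athy's law: z = ln(n₀/n) / k
z = ln(0.54/0.08) / 0.57 = ln(6.75) / 0.57 = 1.9095 / 0.57 = 3.350 km

3350 m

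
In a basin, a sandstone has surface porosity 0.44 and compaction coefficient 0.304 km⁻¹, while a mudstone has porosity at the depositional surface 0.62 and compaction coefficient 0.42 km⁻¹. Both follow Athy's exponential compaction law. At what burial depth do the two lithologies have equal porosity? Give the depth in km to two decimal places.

2.96 km

Set phi₀ₐ e^(−cₐz) = phi₀ᵦ e^(−cᵦz) ⇒ ln(phi₀ₐ/phi₀ᵦ) = (cₐ − cᵦ)·z
z = ln(0.44/0.62) / (0.304 − 0.42) = -0.3429 / -0.116 = 2.956 km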